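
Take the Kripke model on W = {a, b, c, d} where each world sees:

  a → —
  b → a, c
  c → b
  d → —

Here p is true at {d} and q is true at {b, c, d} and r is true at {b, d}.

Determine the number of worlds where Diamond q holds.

a: no successors, so Diamond q fails. ✗
b: successors {a, c}; q there: a:F, c:T. ✓
c: successors {b}; q there: b:T. ✓
d: no successors, so Diamond q fails. ✗
Satisfying worlds: {b, c}.

2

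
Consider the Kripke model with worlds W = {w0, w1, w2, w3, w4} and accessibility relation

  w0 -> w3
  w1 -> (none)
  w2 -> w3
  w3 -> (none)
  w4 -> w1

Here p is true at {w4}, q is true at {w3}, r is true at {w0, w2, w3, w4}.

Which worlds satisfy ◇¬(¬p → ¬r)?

{w0, w2}

w0: successors {w3}; ¬(¬p → ¬r) there: w3:T. ✓
w1: no successors, so ◇¬(¬p → ¬r) fails. ✗
w2: successors {w3}; ¬(¬p → ¬r) there: w3:T. ✓
w3: no successors, so ◇¬(¬p → ¬r) fails. ✗
w4: successors {w1}; ¬(¬p → ¬r) there: w1:F. ✗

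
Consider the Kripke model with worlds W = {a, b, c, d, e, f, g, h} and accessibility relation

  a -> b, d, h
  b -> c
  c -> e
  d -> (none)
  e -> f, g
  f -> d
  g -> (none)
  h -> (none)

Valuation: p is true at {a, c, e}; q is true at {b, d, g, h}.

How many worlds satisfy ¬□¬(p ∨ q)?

a: □¬(p ∨ q) is F. ✓
b: □¬(p ∨ q) is F. ✓
c: □¬(p ∨ q) is F. ✓
d: □¬(p ∨ q) is T. ✗
e: □¬(p ∨ q) is F. ✓
f: □¬(p ∨ q) is F. ✓
g: □¬(p ∨ q) is T. ✗
h: □¬(p ∨ q) is T. ✗
Satisfying worlds: {a, b, c, e, f}.

5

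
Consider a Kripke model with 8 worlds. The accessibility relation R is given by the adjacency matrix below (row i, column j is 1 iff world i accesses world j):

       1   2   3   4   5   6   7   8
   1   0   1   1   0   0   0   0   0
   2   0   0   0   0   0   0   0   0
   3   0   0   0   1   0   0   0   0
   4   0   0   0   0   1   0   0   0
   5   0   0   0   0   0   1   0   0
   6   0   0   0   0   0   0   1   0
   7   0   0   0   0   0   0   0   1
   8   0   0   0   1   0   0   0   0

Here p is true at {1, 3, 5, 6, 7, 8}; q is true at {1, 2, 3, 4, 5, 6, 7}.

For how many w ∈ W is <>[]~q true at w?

1: successors {2, 3}; []~q there: 2:T, 3:F. ✓
2: no successors, so <>[]~q fails. ✗
3: successors {4}; []~q there: 4:F. ✗
4: successors {5}; []~q there: 5:F. ✗
5: successors {6}; []~q there: 6:F. ✗
6: successors {7}; []~q there: 7:T. ✓
7: successors {8}; []~q there: 8:F. ✗
8: successors {4}; []~q there: 4:F. ✗
Satisfying worlds: {1, 6}.

2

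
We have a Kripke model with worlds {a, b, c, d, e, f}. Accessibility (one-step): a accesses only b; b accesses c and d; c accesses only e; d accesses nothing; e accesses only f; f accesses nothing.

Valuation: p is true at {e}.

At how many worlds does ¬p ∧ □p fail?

a: ¬p is T, □p is F. ✗
b: ¬p is T, □p is F. ✗
c: ¬p is T, □p is T. ✓
d: ¬p is T, □p is T. ✓
e: ¬p is F, □p is F. ✗
f: ¬p is T, □p is T. ✓
Satisfying worlds: {c, d, f}.
So ¬p ∧ □p fails at the other 3 worlds.

3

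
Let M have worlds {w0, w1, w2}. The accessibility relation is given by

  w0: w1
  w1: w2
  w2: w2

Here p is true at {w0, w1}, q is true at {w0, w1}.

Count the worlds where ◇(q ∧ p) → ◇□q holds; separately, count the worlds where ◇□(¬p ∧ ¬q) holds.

2 and 3

For ◇(q ∧ p) → ◇□q:
w0: ◇(q ∧ p) is T, ◇□q is F. ✗
w1: ◇(q ∧ p) is F, ◇□q is F. ✓
w2: ◇(q ∧ p) is F, ◇□q is F. ✓
— 2 worlds.
For ◇□(¬p ∧ ¬q):
w0: successors {w1}; □(¬p ∧ ¬q) there: w1:T. ✓
w1: successors {w2}; □(¬p ∧ ¬q) there: w2:T. ✓
w2: successors {w2}; □(¬p ∧ ¬q) there: w2:T. ✓
— 3 worlds.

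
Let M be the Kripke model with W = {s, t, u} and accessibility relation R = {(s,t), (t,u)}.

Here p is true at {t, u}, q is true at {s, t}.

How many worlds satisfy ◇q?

1

s: successors {t}; q there: t:T. ✓
t: successors {u}; q there: u:F. ✗
u: no successors, so ◇q fails. ✗
Satisfying worlds: {s}.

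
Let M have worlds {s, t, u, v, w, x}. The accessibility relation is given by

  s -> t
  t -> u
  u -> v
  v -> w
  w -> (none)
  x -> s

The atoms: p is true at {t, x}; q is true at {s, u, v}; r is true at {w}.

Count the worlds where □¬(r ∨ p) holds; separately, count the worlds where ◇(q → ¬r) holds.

For □¬(r ∨ p):
s: successors {t}; ¬(r ∨ p) there: t:F. ✗
t: successors {u}; ¬(r ∨ p) there: u:T. ✓
u: successors {v}; ¬(r ∨ p) there: v:T. ✓
v: successors {w}; ¬(r ∨ p) there: w:F. ✗
w: no successors, so □¬(r ∨ p) holds vacuously. ✓
x: successors {s}; ¬(r ∨ p) there: s:T. ✓
— 4 worlds.
For ◇(q → ¬r):
s: successors {t}; q → ¬r there: t:T. ✓
t: successors {u}; q → ¬r there: u:T. ✓
u: successors {v}; q → ¬r there: v:T. ✓
v: successors {w}; q → ¬r there: w:T. ✓
w: no successors, so ◇(q → ¬r) fails. ✗
x: successors {s}; q → ¬r there: s:T. ✓
— 5 worlds.

4 and 5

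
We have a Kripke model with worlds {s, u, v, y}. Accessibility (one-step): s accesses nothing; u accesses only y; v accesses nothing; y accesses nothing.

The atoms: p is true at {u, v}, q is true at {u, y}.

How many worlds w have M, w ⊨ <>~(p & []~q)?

1

s: no successors, so <>~(p & []~q) fails. ✗
u: successors {y}; ~(p & []~q) there: y:T. ✓
v: no successors, so <>~(p & []~q) fails. ✗
y: no successors, so <>~(p & []~q) fails. ✗
Satisfying worlds: {u}.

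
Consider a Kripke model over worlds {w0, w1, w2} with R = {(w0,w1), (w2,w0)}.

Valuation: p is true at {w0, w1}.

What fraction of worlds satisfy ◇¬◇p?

w0: successors {w1}; ¬◇p there: w1:T. ✓
w1: no successors, so ◇¬◇p fails. ✗
w2: successors {w0}; ¬◇p there: w0:F. ✗
That's 1 of 3 worlds, so 1/3.

1/3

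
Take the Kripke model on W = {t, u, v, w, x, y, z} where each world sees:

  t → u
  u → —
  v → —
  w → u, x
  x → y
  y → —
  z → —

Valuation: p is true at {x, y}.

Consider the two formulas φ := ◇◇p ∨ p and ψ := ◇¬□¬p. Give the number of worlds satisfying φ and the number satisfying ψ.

For ◇◇p ∨ p:
t: ◇◇p is F, p is F. ✗
u: ◇◇p is F, p is F. ✗
v: ◇◇p is F, p is F. ✗
w: ◇◇p is T, p is F. ✓
x: ◇◇p is F, p is T. ✓
y: ◇◇p is F, p is T. ✓
z: ◇◇p is F, p is F. ✗
— 3 worlds.
For ◇¬□¬p:
t: successors {u}; ¬□¬p there: u:F. ✗
u: no successors, so ◇¬□¬p fails. ✗
v: no successors, so ◇¬□¬p fails. ✗
w: successors {u, x}; ¬□¬p there: u:F, x:T. ✓
x: successors {y}; ¬□¬p there: y:F. ✗
y: no successors, so ◇¬□¬p fails. ✗
z: no successors, so ◇¬□¬p fails. ✗
— 1 world.

3 and 1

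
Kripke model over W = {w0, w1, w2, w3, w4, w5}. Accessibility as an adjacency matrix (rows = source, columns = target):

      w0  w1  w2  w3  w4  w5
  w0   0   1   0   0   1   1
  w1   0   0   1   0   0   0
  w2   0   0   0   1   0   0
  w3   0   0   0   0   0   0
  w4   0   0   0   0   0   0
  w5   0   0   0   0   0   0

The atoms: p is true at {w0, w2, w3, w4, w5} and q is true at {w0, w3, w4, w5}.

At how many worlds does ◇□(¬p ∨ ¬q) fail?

w0: successors {w1, w4, w5}; □(¬p ∨ ¬q) there: w1:T, w4:T, w5:T. ✓
w1: successors {w2}; □(¬p ∨ ¬q) there: w2:F. ✗
w2: successors {w3}; □(¬p ∨ ¬q) there: w3:T. ✓
w3: no successors, so ◇□(¬p ∨ ¬q) fails. ✗
w4: no successors, so ◇□(¬p ∨ ¬q) fails. ✗
w5: no successors, so ◇□(¬p ∨ ¬q) fails. ✗
Satisfying worlds: {w0, w2}.
So ◇□(¬p ∨ ¬q) fails at the other 4 worlds.

4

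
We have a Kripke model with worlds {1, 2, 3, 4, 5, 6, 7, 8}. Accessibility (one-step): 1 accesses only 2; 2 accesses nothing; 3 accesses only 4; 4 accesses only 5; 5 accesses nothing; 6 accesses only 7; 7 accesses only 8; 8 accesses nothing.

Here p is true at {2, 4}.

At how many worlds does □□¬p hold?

8

1: successors {2}; □¬p there: 2:T. ✓
2: no successors, so □□¬p holds vacuously. ✓
3: successors {4}; □¬p there: 4:T. ✓
4: successors {5}; □¬p there: 5:T. ✓
5: no successors, so □□¬p holds vacuously. ✓
6: successors {7}; □¬p there: 7:T. ✓
7: successors {8}; □¬p there: 8:T. ✓
8: no successors, so □□¬p holds vacuously. ✓
Satisfying worlds: {1, 2, 3, 4, 5, 6, 7, 8}.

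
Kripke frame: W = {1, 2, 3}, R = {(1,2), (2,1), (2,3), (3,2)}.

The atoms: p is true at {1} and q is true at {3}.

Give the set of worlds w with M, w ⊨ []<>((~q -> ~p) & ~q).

1: successors {2}; <>((~q -> ~p) & ~q) there: 2:F. ✗
2: successors {1, 3}; <>((~q -> ~p) & ~q) there: 1:T, 3:T. ✓
3: successors {2}; <>((~q -> ~p) & ~q) there: 2:F. ✗

{2}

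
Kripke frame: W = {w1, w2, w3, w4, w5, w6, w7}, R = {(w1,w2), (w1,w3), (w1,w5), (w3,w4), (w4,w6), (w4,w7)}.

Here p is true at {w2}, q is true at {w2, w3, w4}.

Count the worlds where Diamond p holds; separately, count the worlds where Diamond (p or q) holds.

For Diamond p:
w1: successors {w2, w3, w5}; p there: w2:T, w3:F, w5:F. ✓
w2: no successors, so Diamond p fails. ✗
w3: successors {w4}; p there: w4:F. ✗
w4: successors {w6, w7}; p there: w6:F, w7:F. ✗
w5: no successors, so Diamond p fails. ✗
w6: no successors, so Diamond p fails. ✗
w7: no successors, so Diamond p fails. ✗
— 1 world.
For Diamond (p or q):
w1: successors {w2, w3, w5}; p or q there: w2:T, w3:T, w5:F. ✓
w2: no successors, so Diamond (p or q) fails. ✗
w3: successors {w4}; p or q there: w4:T. ✓
w4: successors {w6, w7}; p or q there: w6:F, w7:F. ✗
w5: no successors, so Diamond (p or q) fails. ✗
w6: no successors, so Diamond (p or q) fails. ✗
w7: no successors, so Diamond (p or q) fails. ✗
— 2 worlds.

1 and 2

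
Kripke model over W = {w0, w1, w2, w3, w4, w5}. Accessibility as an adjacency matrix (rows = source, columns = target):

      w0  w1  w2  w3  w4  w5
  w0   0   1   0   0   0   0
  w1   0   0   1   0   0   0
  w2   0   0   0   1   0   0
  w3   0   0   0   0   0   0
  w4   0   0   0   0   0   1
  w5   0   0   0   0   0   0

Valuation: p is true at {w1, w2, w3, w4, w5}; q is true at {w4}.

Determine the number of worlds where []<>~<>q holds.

4

w0: successors {w1}; <>~<>q there: w1:T. ✓
w1: successors {w2}; <>~<>q there: w2:T. ✓
w2: successors {w3}; <>~<>q there: w3:F. ✗
w3: no successors, so []<>~<>q holds vacuously. ✓
w4: successors {w5}; <>~<>q there: w5:F. ✗
w5: no successors, so []<>~<>q holds vacuously. ✓
Satisfying worlds: {w0, w1, w3, w5}.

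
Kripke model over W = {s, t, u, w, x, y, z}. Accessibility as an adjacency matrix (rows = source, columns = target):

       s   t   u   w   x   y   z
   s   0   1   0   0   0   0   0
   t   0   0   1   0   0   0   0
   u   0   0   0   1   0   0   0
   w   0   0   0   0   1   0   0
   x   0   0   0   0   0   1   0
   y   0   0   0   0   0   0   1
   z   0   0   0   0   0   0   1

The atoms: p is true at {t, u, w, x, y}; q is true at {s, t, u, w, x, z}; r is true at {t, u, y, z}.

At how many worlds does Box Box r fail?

2

s: successors {t}; Box r there: t:T. ✓
t: successors {u}; Box r there: u:F. ✗
u: successors {w}; Box r there: w:F. ✗
w: successors {x}; Box r there: x:T. ✓
x: successors {y}; Box r there: y:T. ✓
y: successors {z}; Box r there: z:T. ✓
z: successors {z}; Box r there: z:T. ✓
Satisfying worlds: {s, w, x, y, z}.
So Box Box r fails at the other 2 worlds.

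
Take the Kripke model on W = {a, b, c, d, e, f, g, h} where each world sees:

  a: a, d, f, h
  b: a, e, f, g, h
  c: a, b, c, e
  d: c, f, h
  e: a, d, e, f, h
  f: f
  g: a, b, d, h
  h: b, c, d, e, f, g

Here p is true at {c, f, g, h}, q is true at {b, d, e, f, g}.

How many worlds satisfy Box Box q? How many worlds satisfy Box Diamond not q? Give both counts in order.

For Box Box q:
a: successors {a, d, f, h}; Box q there: a:F, d:F, f:T, h:F. ✗
b: successors {a, e, f, g, h}; Box q there: a:F, e:F, f:T, g:F, h:F. ✗
c: successors {a, b, c, e}; Box q there: a:F, b:F, c:F, e:F. ✗
d: successors {c, f, h}; Box q there: c:F, f:T, h:F. ✗
e: successors {a, d, e, f, h}; Box q there: a:F, d:F, e:F, f:T, h:F. ✗
f: successors {f}; Box q there: f:T. ✓
g: successors {a, b, d, h}; Box q there: a:F, b:F, d:F, h:F. ✗
h: successors {b, c, d, e, f, g}; Box q there: b:F, c:F, d:F, e:F, f:T, g:F. ✗
— 1 world.
For Box Diamond not q:
a: successors {a, d, f, h}; Diamond not q there: a:T, d:T, f:F, h:T. ✗
b: successors {a, e, f, g, h}; Diamond not q there: a:T, e:T, f:F, g:T, h:T. ✗
c: successors {a, b, c, e}; Diamond not q there: a:T, b:T, c:T, e:T. ✓
d: successors {c, f, h}; Diamond not q there: c:T, f:F, h:T. ✗
e: successors {a, d, e, f, h}; Diamond not q there: a:T, d:T, e:T, f:F, h:T. ✗
f: successors {f}; Diamond not q there: f:F. ✗
g: successors {a, b, d, h}; Diamond not q there: a:T, b:T, d:T, h:T. ✓
h: successors {b, c, d, e, f, g}; Diamond not q there: b:T, c:T, d:T, e:T, f:F, g:T. ✗
— 2 worlds.

1 and 2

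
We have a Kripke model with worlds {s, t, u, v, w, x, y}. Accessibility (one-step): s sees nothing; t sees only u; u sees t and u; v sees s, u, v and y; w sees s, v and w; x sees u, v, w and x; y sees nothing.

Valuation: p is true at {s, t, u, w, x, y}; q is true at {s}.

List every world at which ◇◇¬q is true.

{t, u, v, w, x}

s: no successors, so ◇◇¬q fails. ✗
t: successors {u}; ◇¬q there: u:T. ✓
u: successors {t, u}; ◇¬q there: t:T, u:T. ✓
v: successors {s, u, v, y}; ◇¬q there: s:F, u:T, v:T, y:F. ✓
w: successors {s, v, w}; ◇¬q there: s:F, v:T, w:T. ✓
x: successors {u, v, w, x}; ◇¬q there: u:T, v:T, w:T, x:T. ✓
y: no successors, so ◇◇¬q fails. ✗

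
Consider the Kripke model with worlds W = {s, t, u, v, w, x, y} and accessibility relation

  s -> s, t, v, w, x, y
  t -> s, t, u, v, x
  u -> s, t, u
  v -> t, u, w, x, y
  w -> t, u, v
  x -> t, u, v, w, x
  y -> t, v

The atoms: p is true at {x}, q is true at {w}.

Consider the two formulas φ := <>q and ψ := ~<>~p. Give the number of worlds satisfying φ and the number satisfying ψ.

For <>q:
s: successors {s, t, v, w, x, y}; q there: s:F, t:F, v:F, w:T, x:F, y:F. ✓
t: successors {s, t, u, v, x}; q there: s:F, t:F, u:F, v:F, x:F. ✗
u: successors {s, t, u}; q there: s:F, t:F, u:F. ✗
v: successors {t, u, w, x, y}; q there: t:F, u:F, w:T, x:F, y:F. ✓
w: successors {t, u, v}; q there: t:F, u:F, v:F. ✗
x: successors {t, u, v, w, x}; q there: t:F, u:F, v:F, w:T, x:F. ✓
y: successors {t, v}; q there: t:F, v:F. ✗
— 3 worlds.
For ~<>~p:
s: <>~p is T. ✗
t: <>~p is T. ✗
u: <>~p is T. ✗
v: <>~p is T. ✗
w: <>~p is T. ✗
x: <>~p is T. ✗
y: <>~p is T. ✗
— 0 worlds.

3 and 0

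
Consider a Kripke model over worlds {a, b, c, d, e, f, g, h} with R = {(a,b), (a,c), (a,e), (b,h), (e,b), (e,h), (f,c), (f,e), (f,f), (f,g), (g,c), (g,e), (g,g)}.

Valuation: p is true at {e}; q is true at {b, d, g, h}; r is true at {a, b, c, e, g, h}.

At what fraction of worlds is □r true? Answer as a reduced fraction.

7/8

a: successors {b, c, e}; r there: b:T, c:T, e:T. ✓
b: successors {h}; r there: h:T. ✓
c: no successors, so □r holds vacuously. ✓
d: no successors, so □r holds vacuously. ✓
e: successors {b, h}; r there: b:T, h:T. ✓
f: successors {c, e, f, g}; r there: c:T, e:T, f:F, g:T. ✗
g: successors {c, e, g}; r there: c:T, e:T, g:T. ✓
h: no successors, so □r holds vacuously. ✓
That's 7 of 8 worlds, so 7/8.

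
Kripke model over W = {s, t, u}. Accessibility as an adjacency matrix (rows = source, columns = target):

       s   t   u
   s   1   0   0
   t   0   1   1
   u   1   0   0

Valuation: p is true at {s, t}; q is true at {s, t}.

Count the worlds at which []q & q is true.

s: []q is T, q is T. ✓
t: []q is F, q is T. ✗
u: []q is T, q is F. ✗
Satisfying worlds: {s}.

1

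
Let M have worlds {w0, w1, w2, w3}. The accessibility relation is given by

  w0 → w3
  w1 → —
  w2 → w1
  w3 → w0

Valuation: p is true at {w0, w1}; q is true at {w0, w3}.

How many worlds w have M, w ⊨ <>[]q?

3

w0: successors {w3}; []q there: w3:T. ✓
w1: no successors, so <>[]q fails. ✗
w2: successors {w1}; []q there: w1:T. ✓
w3: successors {w0}; []q there: w0:T. ✓
Satisfying worlds: {w0, w2, w3}.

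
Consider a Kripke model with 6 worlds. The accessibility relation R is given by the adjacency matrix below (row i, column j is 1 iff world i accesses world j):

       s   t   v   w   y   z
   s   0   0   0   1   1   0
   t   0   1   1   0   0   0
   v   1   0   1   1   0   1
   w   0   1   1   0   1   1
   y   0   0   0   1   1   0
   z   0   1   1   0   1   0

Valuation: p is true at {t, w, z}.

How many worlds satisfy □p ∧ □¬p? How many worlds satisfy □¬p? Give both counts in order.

0 and 0

For □p ∧ □¬p:
s: □p is F, □¬p is F. ✗
t: □p is F, □¬p is F. ✗
v: □p is F, □¬p is F. ✗
w: □p is F, □¬p is F. ✗
y: □p is F, □¬p is F. ✗
z: □p is F, □¬p is F. ✗
— 0 worlds.
For □¬p:
s: successors {w, y}; ¬p there: w:F, y:T. ✗
t: successors {t, v}; ¬p there: t:F, v:T. ✗
v: successors {s, v, w, z}; ¬p there: s:T, v:T, w:F, z:F. ✗
w: successors {t, v, y, z}; ¬p there: t:F, v:T, y:T, z:F. ✗
y: successors {w, y}; ¬p there: w:F, y:T. ✗
z: successors {t, v, y}; ¬p there: t:F, v:T, y:T. ✗
— 0 worlds.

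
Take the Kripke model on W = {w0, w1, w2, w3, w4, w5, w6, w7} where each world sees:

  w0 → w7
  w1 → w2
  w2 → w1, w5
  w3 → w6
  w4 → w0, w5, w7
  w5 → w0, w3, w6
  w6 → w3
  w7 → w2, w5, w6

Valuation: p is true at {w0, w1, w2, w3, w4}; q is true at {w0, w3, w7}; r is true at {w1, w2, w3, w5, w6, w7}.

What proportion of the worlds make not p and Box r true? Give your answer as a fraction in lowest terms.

w0: not p is F, Box r is T. ✗
w1: not p is F, Box r is T. ✗
w2: not p is F, Box r is T. ✗
w3: not p is F, Box r is T. ✗
w4: not p is F, Box r is F. ✗
w5: not p is T, Box r is F. ✗
w6: not p is T, Box r is T. ✓
w7: not p is T, Box r is T. ✓
That's 2 of 8 worlds, so 2/8 = 1/4.

1/4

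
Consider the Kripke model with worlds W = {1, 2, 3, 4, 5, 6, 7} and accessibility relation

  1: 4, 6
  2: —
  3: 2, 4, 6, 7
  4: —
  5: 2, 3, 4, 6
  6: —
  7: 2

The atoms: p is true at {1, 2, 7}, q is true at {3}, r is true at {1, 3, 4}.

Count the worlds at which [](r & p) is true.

1: successors {4, 6}; r & p there: 4:F, 6:F. ✗
2: no successors, so [](r & p) holds vacuously. ✓
3: successors {2, 4, 6, 7}; r & p there: 2:F, 4:F, 6:F, 7:F. ✗
4: no successors, so [](r & p) holds vacuously. ✓
5: successors {2, 3, 4, 6}; r & p there: 2:F, 3:F, 4:F, 6:F. ✗
6: no successors, so [](r & p) holds vacuously. ✓
7: successors {2}; r & p there: 2:F. ✗
Satisfying worlds: {2, 4, 6}.

3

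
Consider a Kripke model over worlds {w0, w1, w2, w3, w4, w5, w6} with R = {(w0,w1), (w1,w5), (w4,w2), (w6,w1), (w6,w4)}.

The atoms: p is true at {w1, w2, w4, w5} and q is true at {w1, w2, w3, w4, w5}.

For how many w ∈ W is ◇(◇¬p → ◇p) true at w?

w0: successors {w1}; ◇¬p → ◇p there: w1:T. ✓
w1: successors {w5}; ◇¬p → ◇p there: w5:T. ✓
w2: no successors, so ◇(◇¬p → ◇p) fails. ✗
w3: no successors, so ◇(◇¬p → ◇p) fails. ✗
w4: successors {w2}; ◇¬p → ◇p there: w2:T. ✓
w5: no successors, so ◇(◇¬p → ◇p) fails. ✗
w6: successors {w1, w4}; ◇¬p → ◇p there: w1:T, w4:T. ✓
Satisfying worlds: {w0, w1, w4, w6}.

4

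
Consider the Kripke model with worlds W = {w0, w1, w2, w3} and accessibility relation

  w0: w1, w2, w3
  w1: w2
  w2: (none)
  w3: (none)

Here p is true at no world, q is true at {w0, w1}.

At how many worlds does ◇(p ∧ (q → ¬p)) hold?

w0: successors {w1, w2, w3}; p ∧ (q → ¬p) there: w1:F, w2:F, w3:F. ✗
w1: successors {w2}; p ∧ (q → ¬p) there: w2:F. ✗
w2: no successors, so ◇(p ∧ (q → ¬p)) fails. ✗
w3: no successors, so ◇(p ∧ (q → ¬p)) fails. ✗
Satisfying worlds: ∅.

0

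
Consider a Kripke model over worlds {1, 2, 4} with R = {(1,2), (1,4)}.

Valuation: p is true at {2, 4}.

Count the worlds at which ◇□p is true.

1

1: successors {2, 4}; □p there: 2:T, 4:T. ✓
2: no successors, so ◇□p fails. ✗
4: no successors, so ◇□p fails. ✗
Satisfying worlds: {1}.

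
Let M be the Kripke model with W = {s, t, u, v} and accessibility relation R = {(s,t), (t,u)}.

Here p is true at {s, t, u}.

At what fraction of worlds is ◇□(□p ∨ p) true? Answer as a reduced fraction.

s: successors {t}; □(□p ∨ p) there: t:T. ✓
t: successors {u}; □(□p ∨ p) there: u:T. ✓
u: no successors, so ◇□(□p ∨ p) fails. ✗
v: no successors, so ◇□(□p ∨ p) fails. ✗
That's 2 of 4 worlds, so 2/4 = 1/2.

1/2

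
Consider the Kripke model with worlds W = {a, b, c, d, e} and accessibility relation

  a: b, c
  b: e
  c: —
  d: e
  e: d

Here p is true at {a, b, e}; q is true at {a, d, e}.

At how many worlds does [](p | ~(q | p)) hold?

a: successors {b, c}; p | ~(q | p) there: b:T, c:T. ✓
b: successors {e}; p | ~(q | p) there: e:T. ✓
c: no successors, so [](p | ~(q | p)) holds vacuously. ✓
d: successors {e}; p | ~(q | p) there: e:T. ✓
e: successors {d}; p | ~(q | p) there: d:F. ✗
Satisfying worlds: {a, b, c, d}.

4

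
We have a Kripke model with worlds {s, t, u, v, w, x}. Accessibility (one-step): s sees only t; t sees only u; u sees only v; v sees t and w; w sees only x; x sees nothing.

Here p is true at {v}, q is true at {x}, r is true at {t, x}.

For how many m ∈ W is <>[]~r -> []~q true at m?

s: <>[]~r is T, []~q is T. ✓
t: <>[]~r is T, []~q is T. ✓
u: <>[]~r is F, []~q is T. ✓
v: <>[]~r is T, []~q is T. ✓
w: <>[]~r is T, []~q is F. ✗
x: <>[]~r is F, []~q is T. ✓
Satisfying worlds: {s, t, u, v, x}.

5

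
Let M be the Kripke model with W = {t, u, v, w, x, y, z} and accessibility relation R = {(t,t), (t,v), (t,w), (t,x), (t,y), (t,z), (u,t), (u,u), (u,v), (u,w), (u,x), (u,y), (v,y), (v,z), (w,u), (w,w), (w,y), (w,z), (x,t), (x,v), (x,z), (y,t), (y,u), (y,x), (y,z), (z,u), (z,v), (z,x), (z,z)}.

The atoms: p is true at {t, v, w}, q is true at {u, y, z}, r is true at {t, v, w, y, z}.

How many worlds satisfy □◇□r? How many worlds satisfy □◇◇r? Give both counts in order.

For □◇□r:
t: successors {t, v, w, x, y, z}; ◇□r there: t:T, v:F, w:F, x:T, y:T, z:T. ✗
u: successors {t, u, v, w, x, y}; ◇□r there: t:T, u:T, v:F, w:F, x:T, y:T. ✗
v: successors {y, z}; ◇□r there: y:T, z:T. ✓
w: successors {u, w, y, z}; ◇□r there: u:T, w:F, y:T, z:T. ✗
x: successors {t, v, z}; ◇□r there: t:T, v:F, z:T. ✗
y: successors {t, u, x, z}; ◇□r there: t:T, u:T, x:T, z:T. ✓
z: successors {u, v, x, z}; ◇□r there: u:T, v:F, x:T, z:T. ✗
— 2 worlds.
For □◇◇r:
t: successors {t, v, w, x, y, z}; ◇◇r there: t:T, v:T, w:T, x:T, y:T, z:T. ✓
u: successors {t, u, v, w, x, y}; ◇◇r there: t:T, u:T, v:T, w:T, x:T, y:T. ✓
v: successors {y, z}; ◇◇r there: y:T, z:T. ✓
w: successors {u, w, y, z}; ◇◇r there: u:T, w:T, y:T, z:T. ✓
x: successors {t, v, z}; ◇◇r there: t:T, v:T, z:T. ✓
y: successors {t, u, x, z}; ◇◇r there: t:T, u:T, x:T, z:T. ✓
z: successors {u, v, x, z}; ◇◇r there: u:T, v:T, x:T, z:T. ✓
— 7 worlds.

2 and 7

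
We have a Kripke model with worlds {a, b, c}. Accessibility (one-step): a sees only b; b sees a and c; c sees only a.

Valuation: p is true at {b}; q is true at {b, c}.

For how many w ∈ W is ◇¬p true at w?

2

a: successors {b}; ¬p there: b:F. ✗
b: successors {a, c}; ¬p there: a:T, c:T. ✓
c: successors {a}; ¬p there: a:T. ✓
Satisfying worlds: {b, c}.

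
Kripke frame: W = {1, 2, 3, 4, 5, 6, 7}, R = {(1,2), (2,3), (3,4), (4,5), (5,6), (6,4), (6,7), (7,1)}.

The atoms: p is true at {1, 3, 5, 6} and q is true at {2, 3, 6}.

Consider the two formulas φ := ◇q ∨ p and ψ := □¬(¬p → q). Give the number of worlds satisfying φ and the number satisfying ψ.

For ◇q ∨ p:
1: ◇q is T, p is T. ✓
2: ◇q is T, p is F. ✓
3: ◇q is F, p is T. ✓
4: ◇q is F, p is F. ✗
5: ◇q is T, p is T. ✓
6: ◇q is F, p is T. ✓
7: ◇q is F, p is F. ✗
— 5 worlds.
For □¬(¬p → q):
1: successors {2}; ¬(¬p → q) there: 2:F. ✗
2: successors {3}; ¬(¬p → q) there: 3:F. ✗
3: successors {4}; ¬(¬p → q) there: 4:T. ✓
4: successors {5}; ¬(¬p → q) there: 5:F. ✗
5: successors {6}; ¬(¬p → q) there: 6:F. ✗
6: successors {4, 7}; ¬(¬p → q) there: 4:T, 7:T. ✓
7: successors {1}; ¬(¬p → q) there: 1:F. ✗
— 2 worlds.

5 and 2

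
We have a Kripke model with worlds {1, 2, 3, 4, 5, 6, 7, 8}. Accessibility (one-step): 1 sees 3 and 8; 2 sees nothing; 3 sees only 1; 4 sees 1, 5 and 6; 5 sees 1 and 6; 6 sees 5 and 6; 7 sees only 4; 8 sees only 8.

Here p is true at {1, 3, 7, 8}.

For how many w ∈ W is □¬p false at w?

5

1: successors {3, 8}; ¬p there: 3:F, 8:F. ✗
2: no successors, so □¬p holds vacuously. ✓
3: successors {1}; ¬p there: 1:F. ✗
4: successors {1, 5, 6}; ¬p there: 1:F, 5:T, 6:T. ✗
5: successors {1, 6}; ¬p there: 1:F, 6:T. ✗
6: successors {5, 6}; ¬p there: 5:T, 6:T. ✓
7: successors {4}; ¬p there: 4:T. ✓
8: successors {8}; ¬p there: 8:F. ✗
Satisfying worlds: {2, 6, 7}.
So □¬p fails at the other 5 worlds.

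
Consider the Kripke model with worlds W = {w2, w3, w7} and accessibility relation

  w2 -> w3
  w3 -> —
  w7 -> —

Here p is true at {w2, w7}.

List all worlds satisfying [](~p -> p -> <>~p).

{w2, w3, w7}

w2: successors {w3}; ~p -> p -> <>~p there: w3:T. ✓
w3: no successors, so [](~p -> p -> <>~p) holds vacuously. ✓
w7: no successors, so [](~p -> p -> <>~p) holds vacuously. ✓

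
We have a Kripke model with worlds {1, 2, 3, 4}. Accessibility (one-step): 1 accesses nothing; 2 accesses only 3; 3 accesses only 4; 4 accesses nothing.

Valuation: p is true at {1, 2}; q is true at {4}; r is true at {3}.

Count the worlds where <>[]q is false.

1: no successors, so <>[]q fails. ✗
2: successors {3}; []q there: 3:T. ✓
3: successors {4}; []q there: 4:T. ✓
4: no successors, so <>[]q fails. ✗
Satisfying worlds: {2, 3}.
So <>[]q fails at the other 2 worlds.

2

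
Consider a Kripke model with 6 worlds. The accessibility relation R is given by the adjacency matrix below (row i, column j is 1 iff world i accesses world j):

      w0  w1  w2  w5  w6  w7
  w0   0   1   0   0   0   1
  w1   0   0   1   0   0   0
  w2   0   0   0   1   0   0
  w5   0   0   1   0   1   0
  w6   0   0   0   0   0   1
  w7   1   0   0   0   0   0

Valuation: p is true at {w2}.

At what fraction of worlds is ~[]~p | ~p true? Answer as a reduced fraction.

w0: ~[]~p is F, ~p is T. ✓
w1: ~[]~p is T, ~p is T. ✓
w2: ~[]~p is F, ~p is F. ✗
w5: ~[]~p is T, ~p is T. ✓
w6: ~[]~p is F, ~p is T. ✓
w7: ~[]~p is F, ~p is T. ✓
That's 5 of 6 worlds, so 5/6.

5/6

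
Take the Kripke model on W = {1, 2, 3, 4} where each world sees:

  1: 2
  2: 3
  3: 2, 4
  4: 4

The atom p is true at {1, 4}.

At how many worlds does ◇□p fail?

2

1: successors {2}; □p there: 2:F. ✗
2: successors {3}; □p there: 3:F. ✗
3: successors {2, 4}; □p there: 2:F, 4:T. ✓
4: successors {4}; □p there: 4:T. ✓
Satisfying worlds: {3, 4}.
So ◇□p fails at the other 2 worlds.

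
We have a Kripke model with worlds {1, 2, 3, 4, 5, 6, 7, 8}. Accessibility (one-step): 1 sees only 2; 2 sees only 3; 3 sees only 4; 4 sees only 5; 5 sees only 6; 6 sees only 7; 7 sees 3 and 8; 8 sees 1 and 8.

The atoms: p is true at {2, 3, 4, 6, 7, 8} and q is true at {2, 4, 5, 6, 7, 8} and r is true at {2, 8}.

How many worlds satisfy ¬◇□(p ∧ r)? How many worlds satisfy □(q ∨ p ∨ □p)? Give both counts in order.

For ¬◇□(p ∧ r):
1: ◇□(p ∧ r) is F. ✓
2: ◇□(p ∧ r) is F. ✓
3: ◇□(p ∧ r) is F. ✓
4: ◇□(p ∧ r) is F. ✓
5: ◇□(p ∧ r) is F. ✓
6: ◇□(p ∧ r) is F. ✓
7: ◇□(p ∧ r) is F. ✓
8: ◇□(p ∧ r) is T. ✗
— 7 worlds.
For □(q ∨ p ∨ □p):
1: successors {2}; q ∨ p ∨ □p there: 2:T. ✓
2: successors {3}; q ∨ p ∨ □p there: 3:T. ✓
3: successors {4}; q ∨ p ∨ □p there: 4:T. ✓
4: successors {5}; q ∨ p ∨ □p there: 5:T. ✓
5: successors {6}; q ∨ p ∨ □p there: 6:T. ✓
6: successors {7}; q ∨ p ∨ □p there: 7:T. ✓
7: successors {3, 8}; q ∨ p ∨ □p there: 3:T, 8:T. ✓
8: successors {1, 8}; q ∨ p ∨ □p there: 1:T, 8:T. ✓
— 8 worlds.

7 and 8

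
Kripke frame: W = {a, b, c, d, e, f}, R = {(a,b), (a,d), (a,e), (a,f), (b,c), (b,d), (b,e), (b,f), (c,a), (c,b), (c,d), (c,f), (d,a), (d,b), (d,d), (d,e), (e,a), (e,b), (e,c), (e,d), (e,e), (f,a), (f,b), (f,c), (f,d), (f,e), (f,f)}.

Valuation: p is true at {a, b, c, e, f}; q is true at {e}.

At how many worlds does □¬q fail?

a: successors {b, d, e, f}; ¬q there: b:T, d:T, e:F, f:T. ✗
b: successors {c, d, e, f}; ¬q there: c:T, d:T, e:F, f:T. ✗
c: successors {a, b, d, f}; ¬q there: a:T, b:T, d:T, f:T. ✓
d: successors {a, b, d, e}; ¬q there: a:T, b:T, d:T, e:F. ✗
e: successors {a, b, c, d, e}; ¬q there: a:T, b:T, c:T, d:T, e:F. ✗
f: successors {a, b, c, d, e, f}; ¬q there: a:T, b:T, c:T, d:T, e:F, f:T. ✗
Satisfying worlds: {c}.
So □¬q fails at the other 5 worlds.

5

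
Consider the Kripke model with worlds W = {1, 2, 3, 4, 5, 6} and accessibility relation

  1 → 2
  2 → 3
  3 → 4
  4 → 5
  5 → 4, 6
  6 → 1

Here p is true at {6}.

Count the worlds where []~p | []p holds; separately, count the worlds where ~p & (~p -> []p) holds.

For []~p | []p:
1: []~p is T, []p is F. ✓
2: []~p is T, []p is F. ✓
3: []~p is T, []p is F. ✓
4: []~p is T, []p is F. ✓
5: []~p is F, []p is F. ✗
6: []~p is T, []p is F. ✓
— 5 worlds.
For ~p & (~p -> []p):
1: ~p is T, ~p -> []p is F. ✗
2: ~p is T, ~p -> []p is F. ✗
3: ~p is T, ~p -> []p is F. ✗
4: ~p is T, ~p -> []p is F. ✗
5: ~p is T, ~p -> []p is F. ✗
6: ~p is F, ~p -> []p is T. ✗
— 0 worlds.

5 and 0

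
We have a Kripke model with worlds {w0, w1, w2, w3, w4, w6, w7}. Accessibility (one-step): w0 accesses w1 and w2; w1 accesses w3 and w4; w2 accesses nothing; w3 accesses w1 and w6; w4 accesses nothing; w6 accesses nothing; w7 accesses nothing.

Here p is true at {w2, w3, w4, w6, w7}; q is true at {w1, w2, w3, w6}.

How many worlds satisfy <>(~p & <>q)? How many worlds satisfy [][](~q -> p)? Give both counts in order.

For <>(~p & <>q):
w0: successors {w1, w2}; ~p & <>q there: w1:T, w2:F. ✓
w1: successors {w3, w4}; ~p & <>q there: w3:F, w4:F. ✗
w2: no successors, so <>(~p & <>q) fails. ✗
w3: successors {w1, w6}; ~p & <>q there: w1:T, w6:F. ✓
w4: no successors, so <>(~p & <>q) fails. ✗
w6: no successors, so <>(~p & <>q) fails. ✗
w7: no successors, so <>(~p & <>q) fails. ✗
— 2 worlds.
For [][](~q -> p):
w0: successors {w1, w2}; [](~q -> p) there: w1:T, w2:T. ✓
w1: successors {w3, w4}; [](~q -> p) there: w3:T, w4:T. ✓
w2: no successors, so [][](~q -> p) holds vacuously. ✓
w3: successors {w1, w6}; [](~q -> p) there: w1:T, w6:T. ✓
w4: no successors, so [][](~q -> p) holds vacuously. ✓
w6: no successors, so [][](~q -> p) holds vacuously. ✓
w7: no successors, so [][](~q -> p) holds vacuously. ✓
— 7 worlds.

2 and 7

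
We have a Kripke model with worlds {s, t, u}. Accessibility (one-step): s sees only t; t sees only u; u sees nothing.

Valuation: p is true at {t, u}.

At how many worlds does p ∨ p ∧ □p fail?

s: p is F, p ∧ □p is F. ✗
t: p is T, p ∧ □p is T. ✓
u: p is T, p ∧ □p is T. ✓
Satisfying worlds: {t, u}.
So p ∨ p ∧ □p fails at the other 1 world.

1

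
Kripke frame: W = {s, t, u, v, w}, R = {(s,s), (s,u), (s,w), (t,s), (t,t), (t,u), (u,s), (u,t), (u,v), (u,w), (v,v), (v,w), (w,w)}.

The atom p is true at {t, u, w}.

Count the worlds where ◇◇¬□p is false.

s: successors {s, u, w}; ◇¬□p there: s:T, u:T, w:F. ✓
t: successors {s, t, u}; ◇¬□p there: s:T, t:T, u:T. ✓
u: successors {s, t, v, w}; ◇¬□p there: s:T, t:T, v:T, w:F. ✓
v: successors {v, w}; ◇¬□p there: v:T, w:F. ✓
w: successors {w}; ◇¬□p there: w:F. ✗
Satisfying worlds: {s, t, u, v}.
So ◇◇¬□p fails at the other 1 world.

1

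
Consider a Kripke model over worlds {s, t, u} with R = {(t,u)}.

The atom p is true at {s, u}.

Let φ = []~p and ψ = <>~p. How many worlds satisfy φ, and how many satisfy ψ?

2 and 0

For []~p:
s: no successors, so []~p holds vacuously. ✓
t: successors {u}; ~p there: u:F. ✗
u: no successors, so []~p holds vacuously. ✓
— 2 worlds.
For <>~p:
s: no successors, so <>~p fails. ✗
t: successors {u}; ~p there: u:F. ✗
u: no successors, so <>~p fails. ✗
— 0 worlds.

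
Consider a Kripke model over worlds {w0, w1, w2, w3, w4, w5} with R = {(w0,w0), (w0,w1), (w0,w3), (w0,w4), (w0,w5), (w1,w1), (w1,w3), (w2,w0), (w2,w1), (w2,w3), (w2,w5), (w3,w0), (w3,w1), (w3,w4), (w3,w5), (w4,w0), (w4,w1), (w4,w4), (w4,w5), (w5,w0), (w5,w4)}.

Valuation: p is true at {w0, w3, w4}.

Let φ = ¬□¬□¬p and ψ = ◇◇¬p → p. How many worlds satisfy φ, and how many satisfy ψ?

For ¬□¬□¬p:
w0: □¬□¬p is T. ✗
w1: □¬□¬p is T. ✗
w2: □¬□¬p is T. ✗
w3: □¬□¬p is T. ✗
w4: □¬□¬p is T. ✗
w5: □¬□¬p is T. ✗
— 0 worlds.
For ◇◇¬p → p:
w0: ◇◇¬p is T, p is T. ✓
w1: ◇◇¬p is T, p is F. ✗
w2: ◇◇¬p is T, p is F. ✗
w3: ◇◇¬p is T, p is T. ✓
w4: ◇◇¬p is T, p is T. ✓
w5: ◇◇¬p is T, p is F. ✗
— 3 worlds.

0 and 3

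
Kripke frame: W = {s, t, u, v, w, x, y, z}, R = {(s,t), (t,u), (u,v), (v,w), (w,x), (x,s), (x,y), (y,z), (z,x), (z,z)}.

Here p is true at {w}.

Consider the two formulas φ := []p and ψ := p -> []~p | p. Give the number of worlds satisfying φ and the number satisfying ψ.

1 and 8

For []p:
s: successors {t}; p there: t:F. ✗
t: successors {u}; p there: u:F. ✗
u: successors {v}; p there: v:F. ✗
v: successors {w}; p there: w:T. ✓
w: successors {x}; p there: x:F. ✗
x: successors {s, y}; p there: s:F, y:F. ✗
y: successors {z}; p there: z:F. ✗
z: successors {x, z}; p there: x:F, z:F. ✗
— 1 world.
For p -> []~p | p:
s: p is F, []~p | p is T. ✓
t: p is F, []~p | p is T. ✓
u: p is F, []~p | p is T. ✓
v: p is F, []~p | p is F. ✓
w: p is T, []~p | p is T. ✓
x: p is F, []~p | p is T. ✓
y: p is F, []~p | p is T. ✓
z: p is F, []~p | p is T. ✓
— 8 worlds.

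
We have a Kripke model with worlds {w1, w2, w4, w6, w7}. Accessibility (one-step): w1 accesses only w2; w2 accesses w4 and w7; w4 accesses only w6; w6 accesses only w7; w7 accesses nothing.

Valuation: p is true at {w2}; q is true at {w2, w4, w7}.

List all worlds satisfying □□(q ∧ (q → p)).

w1: successors {w2}; □(q ∧ (q → p)) there: w2:F. ✗
w2: successors {w4, w7}; □(q ∧ (q → p)) there: w4:F, w7:T. ✗
w4: successors {w6}; □(q ∧ (q → p)) there: w6:F. ✗
w6: successors {w7}; □(q ∧ (q → p)) there: w7:T. ✓
w7: no successors, so □□(q ∧ (q → p)) holds vacuously. ✓

{w6, w7}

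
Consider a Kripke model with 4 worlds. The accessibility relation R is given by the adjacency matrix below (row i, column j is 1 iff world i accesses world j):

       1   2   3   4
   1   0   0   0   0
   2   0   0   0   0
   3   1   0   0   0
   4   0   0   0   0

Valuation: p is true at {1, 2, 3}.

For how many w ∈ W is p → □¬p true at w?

3

1: p is T, □¬p is T. ✓
2: p is T, □¬p is T. ✓
3: p is T, □¬p is F. ✗
4: p is F, □¬p is T. ✓
Satisfying worlds: {1, 2, 4}.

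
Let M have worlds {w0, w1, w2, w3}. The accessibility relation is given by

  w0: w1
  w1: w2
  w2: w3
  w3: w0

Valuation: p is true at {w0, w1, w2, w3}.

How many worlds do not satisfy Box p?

0

w0: successors {w1}; p there: w1:T. ✓
w1: successors {w2}; p there: w2:T. ✓
w2: successors {w3}; p there: w3:T. ✓
w3: successors {w0}; p there: w0:T. ✓
Satisfying worlds: {w0, w1, w2, w3}.
So Box p fails at the other 0 worlds.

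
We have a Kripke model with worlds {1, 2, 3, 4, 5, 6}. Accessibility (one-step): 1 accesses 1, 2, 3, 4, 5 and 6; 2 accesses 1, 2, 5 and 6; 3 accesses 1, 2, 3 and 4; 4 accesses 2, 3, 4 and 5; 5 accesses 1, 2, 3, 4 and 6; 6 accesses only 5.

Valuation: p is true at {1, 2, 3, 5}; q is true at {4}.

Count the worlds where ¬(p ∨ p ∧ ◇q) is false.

1: p ∨ p ∧ ◇q is T. ✗
2: p ∨ p ∧ ◇q is T. ✗
3: p ∨ p ∧ ◇q is T. ✗
4: p ∨ p ∧ ◇q is F. ✓
5: p ∨ p ∧ ◇q is T. ✗
6: p ∨ p ∧ ◇q is F. ✓
Satisfying worlds: {4, 6}.
So ¬(p ∨ p ∧ ◇q) fails at the other 4 worlds.

4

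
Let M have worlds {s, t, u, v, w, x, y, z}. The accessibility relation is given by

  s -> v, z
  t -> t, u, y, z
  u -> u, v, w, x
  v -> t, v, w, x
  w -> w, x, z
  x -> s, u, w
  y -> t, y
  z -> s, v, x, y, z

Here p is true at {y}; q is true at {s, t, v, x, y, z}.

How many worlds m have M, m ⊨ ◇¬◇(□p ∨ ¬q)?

s: successors {v, z}; ¬◇(□p ∨ ¬q) there: v:F, z:T. ✓
t: successors {t, u, y, z}; ¬◇(□p ∨ ¬q) there: t:F, u:F, y:T, z:T. ✓
u: successors {u, v, w, x}; ¬◇(□p ∨ ¬q) there: u:F, v:F, w:F, x:F. ✗
v: successors {t, v, w, x}; ¬◇(□p ∨ ¬q) there: t:F, v:F, w:F, x:F. ✗
w: successors {w, x, z}; ¬◇(□p ∨ ¬q) there: w:F, x:F, z:T. ✓
x: successors {s, u, w}; ¬◇(□p ∨ ¬q) there: s:T, u:F, w:F. ✓
y: successors {t, y}; ¬◇(□p ∨ ¬q) there: t:F, y:T. ✓
z: successors {s, v, x, y, z}; ¬◇(□p ∨ ¬q) there: s:T, v:F, x:F, y:T, z:T. ✓
Satisfying worlds: {s, t, w, x, y, z}.

6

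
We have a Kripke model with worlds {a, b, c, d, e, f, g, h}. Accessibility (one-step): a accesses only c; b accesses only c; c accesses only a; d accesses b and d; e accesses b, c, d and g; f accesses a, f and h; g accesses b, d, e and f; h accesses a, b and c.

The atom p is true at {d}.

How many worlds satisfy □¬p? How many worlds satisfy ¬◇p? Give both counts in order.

For □¬p:
a: successors {c}; ¬p there: c:T. ✓
b: successors {c}; ¬p there: c:T. ✓
c: successors {a}; ¬p there: a:T. ✓
d: successors {b, d}; ¬p there: b:T, d:F. ✗
e: successors {b, c, d, g}; ¬p there: b:T, c:T, d:F, g:T. ✗
f: successors {a, f, h}; ¬p there: a:T, f:T, h:T. ✓
g: successors {b, d, e, f}; ¬p there: b:T, d:F, e:T, f:T. ✗
h: successors {a, b, c}; ¬p there: a:T, b:T, c:T. ✓
— 5 worlds.
For ¬◇p:
a: ◇p is F. ✓
b: ◇p is F. ✓
c: ◇p is F. ✓
d: ◇p is T. ✗
e: ◇p is T. ✗
f: ◇p is F. ✓
g: ◇p is T. ✗
h: ◇p is F. ✓
— 5 worlds.

5 and 5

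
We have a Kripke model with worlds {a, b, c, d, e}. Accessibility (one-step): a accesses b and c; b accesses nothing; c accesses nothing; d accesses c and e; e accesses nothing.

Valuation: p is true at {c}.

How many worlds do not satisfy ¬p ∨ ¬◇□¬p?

a: ¬p is T, ¬◇□¬p is F. ✓
b: ¬p is T, ¬◇□¬p is T. ✓
c: ¬p is F, ¬◇□¬p is T. ✓
d: ¬p is T, ¬◇□¬p is F. ✓
e: ¬p is T, ¬◇□¬p is T. ✓
Satisfying worlds: {a, b, c, d, e}.
So ¬p ∨ ¬◇□¬p fails at the other 0 worlds.

0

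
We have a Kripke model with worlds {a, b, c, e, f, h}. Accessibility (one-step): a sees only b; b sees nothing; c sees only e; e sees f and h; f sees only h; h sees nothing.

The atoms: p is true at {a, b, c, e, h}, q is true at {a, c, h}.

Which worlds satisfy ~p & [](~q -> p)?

a: ~p is F, [](~q -> p) is T. ✗
b: ~p is F, [](~q -> p) is T. ✗
c: ~p is F, [](~q -> p) is T. ✗
e: ~p is F, [](~q -> p) is F. ✗
f: ~p is T, [](~q -> p) is T. ✓
h: ~p is F, [](~q -> p) is T. ✗

{f}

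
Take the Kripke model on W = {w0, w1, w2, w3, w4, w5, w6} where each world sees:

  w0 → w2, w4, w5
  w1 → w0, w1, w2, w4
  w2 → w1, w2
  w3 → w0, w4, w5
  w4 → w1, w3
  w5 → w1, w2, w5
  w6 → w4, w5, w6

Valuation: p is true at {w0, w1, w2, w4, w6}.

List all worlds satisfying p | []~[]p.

w0: p is T, []~[]p is F. ✓
w1: p is T, []~[]p is F. ✓
w2: p is T, []~[]p is F. ✓
w3: p is F, []~[]p is T. ✓
w4: p is T, []~[]p is F. ✓
w5: p is F, []~[]p is F. ✗
w6: p is T, []~[]p is T. ✓

{w0, w1, w2, w3, w4, w6}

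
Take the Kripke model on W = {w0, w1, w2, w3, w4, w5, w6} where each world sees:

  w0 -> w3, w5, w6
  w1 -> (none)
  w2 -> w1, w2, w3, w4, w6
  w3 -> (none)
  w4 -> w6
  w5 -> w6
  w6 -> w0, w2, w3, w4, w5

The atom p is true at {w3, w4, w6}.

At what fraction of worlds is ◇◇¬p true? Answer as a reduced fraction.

5/7

w0: successors {w3, w5, w6}; ◇¬p there: w3:F, w5:F, w6:T. ✓
w1: no successors, so ◇◇¬p fails. ✗
w2: successors {w1, w2, w3, w4, w6}; ◇¬p there: w1:F, w2:T, w3:F, w4:F, w6:T. ✓
w3: no successors, so ◇◇¬p fails. ✗
w4: successors {w6}; ◇¬p there: w6:T. ✓
w5: successors {w6}; ◇¬p there: w6:T. ✓
w6: successors {w0, w2, w3, w4, w5}; ◇¬p there: w0:T, w2:T, w3:F, w4:F, w5:F. ✓
That's 5 of 7 worlds, so 5/7.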